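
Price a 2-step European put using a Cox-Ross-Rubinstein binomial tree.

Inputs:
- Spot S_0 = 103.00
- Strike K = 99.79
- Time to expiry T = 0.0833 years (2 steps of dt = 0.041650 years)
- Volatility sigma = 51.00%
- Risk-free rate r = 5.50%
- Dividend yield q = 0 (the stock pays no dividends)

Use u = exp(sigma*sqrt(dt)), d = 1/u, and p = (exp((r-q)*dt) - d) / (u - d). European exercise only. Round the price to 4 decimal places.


dt = T/N = 0.041650
u = exp(sigma*sqrt(dt)) = 1.109692; d = 1/u = 0.901151
p = (exp((r-q)*dt) - d) / (u - d) = 0.485000
Discount per step: exp(-r*dt) = 0.997712
Stock lattice S(k, i) with i counting down-moves:
  k=0: S(0,0) = 103.0000
  k=1: S(1,0) = 114.2983; S(1,1) = 92.8185
  k=2: S(2,0) = 126.8359; S(2,1) = 103.0000; S(2,2) = 83.6435
Terminal payoffs V(N, i) = max(K - S_T, 0):
  V(2,0) = 0.000000; V(2,1) = 0.000000; V(2,2) = 16.146476
Backward induction: V(k, i) = exp(-r*dt) * [p * V(k+1, i) + (1-p) * V(k+1, i+1)].
  V(1,0) = exp(-r*dt) * [p*0.000000 + (1-p)*0.000000] = 0.000000
  V(1,1) = exp(-r*dt) * [p*0.000000 + (1-p)*16.146476] = 8.296407
  V(0,0) = exp(-r*dt) * [p*0.000000 + (1-p)*8.296407] = 4.262873

Answer: Price = V(0,0) = 4.2629


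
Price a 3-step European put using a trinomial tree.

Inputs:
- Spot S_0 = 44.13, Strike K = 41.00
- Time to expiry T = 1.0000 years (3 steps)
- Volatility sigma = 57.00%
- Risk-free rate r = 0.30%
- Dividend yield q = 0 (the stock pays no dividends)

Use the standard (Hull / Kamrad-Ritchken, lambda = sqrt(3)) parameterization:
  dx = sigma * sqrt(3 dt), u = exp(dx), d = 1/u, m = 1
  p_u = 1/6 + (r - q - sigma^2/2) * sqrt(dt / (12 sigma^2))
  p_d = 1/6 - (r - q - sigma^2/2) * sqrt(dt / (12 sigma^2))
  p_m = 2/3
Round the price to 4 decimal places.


dt = T/N = 0.333333; dx = sigma*sqrt(3*dt) = 0.570000
u = exp(dx) = 1.768267; d = 1/u = 0.565525
p_u = 0.120044, p_m = 0.666667, p_d = 0.213289
Discount per step: exp(-r*dt) = 0.999000
Stock lattice S(k, j) with j the centered position index:
  k=0: S(0,+0) = 44.1300
  k=1: S(1,-1) = 24.9566; S(1,+0) = 44.1300; S(1,+1) = 78.0336
  k=2: S(2,-2) = 14.1136; S(2,-1) = 24.9566; S(2,+0) = 44.1300; S(2,+1) = 78.0336; S(2,+2) = 137.9843
  k=3: S(3,-3) = 7.9816; S(3,-2) = 14.1136; S(3,-1) = 24.9566; S(3,+0) = 44.1300; S(3,+1) = 78.0336; S(3,+2) = 137.9843; S(3,+3) = 243.9931
Terminal payoffs V(N, j) = max(K - S_T, 0):
  V(3,-3) = 33.018393; V(3,-2) = 26.886387; V(3,-1) = 16.043362; V(3,+0) = 0.000000; V(3,+1) = 0.000000; V(3,+2) = 0.000000; V(3,+3) = 0.000000
Backward induction: V(k, j) = exp(-r*dt) * [p_u * V(k+1, j+1) + p_m * V(k+1, j) + p_d * V(k+1, j-1)]
  V(2,-2) = exp(-r*dt) * [p_u*16.043362 + p_m*26.886387 + p_d*33.018393] = 26.865761
  V(2,-1) = exp(-r*dt) * [p_u*0.000000 + p_m*16.043362 + p_d*26.886387] = 16.413736
  V(2,+0) = exp(-r*dt) * [p_u*0.000000 + p_m*0.000000 + p_d*16.043362] = 3.418460
  V(2,+1) = exp(-r*dt) * [p_u*0.000000 + p_m*0.000000 + p_d*0.000000] = 0.000000
  V(2,+2) = exp(-r*dt) * [p_u*0.000000 + p_m*0.000000 + p_d*0.000000] = 0.000000
  V(1,-1) = exp(-r*dt) * [p_u*3.418460 + p_m*16.413736 + p_d*26.865761] = 17.065966
  V(1,+0) = exp(-r*dt) * [p_u*0.000000 + p_m*3.418460 + p_d*16.413736] = 5.774074
  V(1,+1) = exp(-r*dt) * [p_u*0.000000 + p_m*0.000000 + p_d*3.418460] = 0.728393
  V(0,+0) = exp(-r*dt) * [p_u*0.728393 + p_m*5.774074 + p_d*17.065966] = 7.569239

Answer: Price = V(0,0) = 7.5692


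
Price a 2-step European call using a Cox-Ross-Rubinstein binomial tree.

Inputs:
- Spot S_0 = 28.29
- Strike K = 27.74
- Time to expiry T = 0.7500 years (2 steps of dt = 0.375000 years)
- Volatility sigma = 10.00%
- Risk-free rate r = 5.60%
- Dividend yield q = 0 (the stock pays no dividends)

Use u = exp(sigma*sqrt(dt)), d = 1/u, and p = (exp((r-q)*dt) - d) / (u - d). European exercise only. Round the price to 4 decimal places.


Answer: Price = V(0,0) = 1.9952

Derivation:
dt = T/N = 0.375000
u = exp(sigma*sqrt(dt)) = 1.063151; d = 1/u = 0.940600
p = (exp((r-q)*dt) - d) / (u - d) = 0.657865
Discount per step: exp(-r*dt) = 0.979219
Stock lattice S(k, i) with i counting down-moves:
  k=0: S(0,0) = 28.2900
  k=1: S(1,0) = 30.0765; S(1,1) = 26.6096
  k=2: S(2,0) = 31.9759; S(2,1) = 28.2900; S(2,2) = 25.0290
Terminal payoffs V(N, i) = max(S_T - K, 0):
  V(2,0) = 4.235912; V(2,1) = 0.550000; V(2,2) = 0.000000
Backward induction: V(k, i) = exp(-r*dt) * [p * V(k+1, i) + (1-p) * V(k+1, i+1)].
  V(1,0) = exp(-r*dt) * [p*4.235912 + (1-p)*0.550000] = 2.913011
  V(1,1) = exp(-r*dt) * [p*0.550000 + (1-p)*0.000000] = 0.354306
  V(0,0) = exp(-r*dt) * [p*2.913011 + (1-p)*0.354306] = 1.995244


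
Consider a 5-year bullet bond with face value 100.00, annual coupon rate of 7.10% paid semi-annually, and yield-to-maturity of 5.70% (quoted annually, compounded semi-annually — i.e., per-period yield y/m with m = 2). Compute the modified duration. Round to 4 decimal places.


Answer: Modified duration = 4.1994

Derivation:
Coupon per period c = face * coupon_rate / m = 3.550000
Periods per year m = 2; per-period yield y/m = 0.028500
Number of cashflows N = 10
Cashflows (t years, CF_t, discount factor 1/(1+y/m)^(m*t), PV):
  t = 0.5000: CF_t = 3.550000, DF = 0.972290, PV = 3.451629
  t = 1.0000: CF_t = 3.550000, DF = 0.945347, PV = 3.355983
  t = 1.5000: CF_t = 3.550000, DF = 0.919152, PV = 3.262988
  t = 2.0000: CF_t = 3.550000, DF = 0.893682, PV = 3.172570
  t = 2.5000: CF_t = 3.550000, DF = 0.868917, PV = 3.084657
  t = 3.0000: CF_t = 3.550000, DF = 0.844840, PV = 2.999180
  t = 3.5000: CF_t = 3.550000, DF = 0.821429, PV = 2.916072
  t = 4.0000: CF_t = 3.550000, DF = 0.798667, PV = 2.835267
  t = 4.5000: CF_t = 3.550000, DF = 0.776536, PV = 2.756701
  t = 5.0000: CF_t = 103.550000, DF = 0.755018, PV = 78.182066
Price P = sum_t PV_t = 106.017113
First compute Macaulay numerator sum_t t * PV_t:
  t * PV_t at t = 0.5000: 1.725814
  t * PV_t at t = 1.0000: 3.355983
  t * PV_t at t = 1.5000: 4.894482
  t * PV_t at t = 2.0000: 6.345139
  t * PV_t at t = 2.5000: 7.711642
  t * PV_t at t = 3.0000: 8.997541
  t * PV_t at t = 3.5000: 10.206253
  t * PV_t at t = 4.0000: 11.341069
  t * PV_t at t = 4.5000: 12.405155
  t * PV_t at t = 5.0000: 390.910330
Macaulay duration D = 457.893409 / 106.017113 = 4.319052
Modified duration = D / (1 + y/m) = 4.319052 / (1 + 0.028500) = 4.199370


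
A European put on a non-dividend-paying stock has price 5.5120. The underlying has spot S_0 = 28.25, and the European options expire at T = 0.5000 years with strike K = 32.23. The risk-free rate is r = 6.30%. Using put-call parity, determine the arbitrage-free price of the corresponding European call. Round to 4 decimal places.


Answer: Call price = 2.5314

Derivation:
Put-call parity: C - P = S_0 * exp(-qT) - K * exp(-rT).
S_0 * exp(-qT) = 28.2500 * 1.00000000 = 28.25000000
K * exp(-rT) = 32.2300 * 0.96899096 = 31.23057853
C = P + S*exp(-qT) - K*exp(-rT)
C = 5.5120 + 28.25000000 - 31.23057853 = 2.5314


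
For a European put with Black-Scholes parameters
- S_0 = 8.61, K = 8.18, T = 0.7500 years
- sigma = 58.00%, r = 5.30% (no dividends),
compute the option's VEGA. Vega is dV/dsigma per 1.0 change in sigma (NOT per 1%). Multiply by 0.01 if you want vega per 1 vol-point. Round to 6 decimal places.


d1 = 0.4322803984; d2 = -0.0700143358
phi(d1) = 0.3633561833; exp(-qT) = 1.0000000000; exp(-rT) = 0.9610296665
Vega = S * exp(-qT) * phi(d1) * sqrt(T) = 8.6100 * 1.0000000000 * 0.3633561833 * 0.8660254038 = 2.709358

Answer: Vega = 2.709358


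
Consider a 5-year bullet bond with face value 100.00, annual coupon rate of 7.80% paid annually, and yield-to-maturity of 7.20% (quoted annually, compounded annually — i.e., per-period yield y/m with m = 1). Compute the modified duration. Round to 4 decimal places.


Coupon per period c = face * coupon_rate / m = 7.800000
Periods per year m = 1; per-period yield y/m = 0.072000
Number of cashflows N = 5
Cashflows (t years, CF_t, discount factor 1/(1+y/m)^(m*t), PV):
  t = 1.0000: CF_t = 7.800000, DF = 0.932836, PV = 7.276119
  t = 2.0000: CF_t = 7.800000, DF = 0.870183, PV = 6.787425
  t = 3.0000: CF_t = 7.800000, DF = 0.811738, PV = 6.331553
  t = 4.0000: CF_t = 7.800000, DF = 0.757218, PV = 5.906299
  t = 5.0000: CF_t = 107.800000, DF = 0.706360, PV = 76.145604
Price P = sum_t PV_t = 102.447000
First compute Macaulay numerator sum_t t * PV_t:
  t * PV_t at t = 1.0000: 7.276119
  t * PV_t at t = 2.0000: 13.574850
  t * PV_t at t = 3.0000: 18.994659
  t * PV_t at t = 4.0000: 23.625198
  t * PV_t at t = 5.0000: 380.728018
Macaulay duration D = 444.198844 / 102.447000 = 4.335889
Modified duration = D / (1 + y/m) = 4.335889 / (1 + 0.072000) = 4.044673

Answer: Modified duration = 4.0447


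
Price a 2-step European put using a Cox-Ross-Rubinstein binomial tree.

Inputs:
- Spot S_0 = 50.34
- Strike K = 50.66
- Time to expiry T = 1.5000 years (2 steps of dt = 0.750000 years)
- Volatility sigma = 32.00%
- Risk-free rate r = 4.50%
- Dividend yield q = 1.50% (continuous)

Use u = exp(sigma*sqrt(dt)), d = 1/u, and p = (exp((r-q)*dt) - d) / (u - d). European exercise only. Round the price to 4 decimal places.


Answer: Price = V(0,0) = 5.8208

Derivation:
dt = T/N = 0.750000
u = exp(sigma*sqrt(dt)) = 1.319335; d = 1/u = 0.757957
p = (exp((r-q)*dt) - d) / (u - d) = 0.471692
Discount per step: exp(-r*dt) = 0.966813
Stock lattice S(k, i) with i counting down-moves:
  k=0: S(0,0) = 50.3400
  k=1: S(1,0) = 66.4153; S(1,1) = 38.1556
  k=2: S(2,0) = 87.6241; S(2,1) = 50.3400; S(2,2) = 28.9203
Terminal payoffs V(N, i) = max(K - S_T, 0):
  V(2,0) = 0.000000; V(2,1) = 0.320000; V(2,2) = 21.739701
Backward induction: V(k, i) = exp(-r*dt) * [p * V(k+1, i) + (1-p) * V(k+1, i+1)].
  V(1,0) = exp(-r*dt) * [p*0.000000 + (1-p)*0.320000] = 0.163448
  V(1,1) = exp(-r*dt) * [p*0.320000 + (1-p)*21.739701] = 11.250026
  V(0,0) = exp(-r*dt) * [p*0.163448 + (1-p)*11.250026] = 5.820770


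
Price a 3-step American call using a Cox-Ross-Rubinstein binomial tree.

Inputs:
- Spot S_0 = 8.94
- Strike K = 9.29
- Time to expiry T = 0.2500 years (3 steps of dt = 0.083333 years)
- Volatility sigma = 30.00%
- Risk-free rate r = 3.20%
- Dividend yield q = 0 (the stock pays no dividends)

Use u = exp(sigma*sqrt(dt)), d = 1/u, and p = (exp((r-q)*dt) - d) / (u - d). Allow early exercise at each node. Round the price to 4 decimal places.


dt = T/N = 0.083333
u = exp(sigma*sqrt(dt)) = 1.090463; d = 1/u = 0.917042
p = (exp((r-q)*dt) - d) / (u - d) = 0.493760
Discount per step: exp(-r*dt) = 0.997337
Stock lattice S(k, i) with i counting down-moves:
  k=0: S(0,0) = 8.9400
  k=1: S(1,0) = 9.7487; S(1,1) = 8.1984
  k=2: S(2,0) = 10.6306; S(2,1) = 8.9400; S(2,2) = 7.5182
  k=3: S(3,0) = 11.5923; S(3,1) = 9.7487; S(3,2) = 8.1984; S(3,3) = 6.8945
Terminal payoffs V(N, i) = max(S_T - K, 0):
  V(3,0) = 2.302325; V(3,1) = 0.458741; V(3,2) = 0.000000; V(3,3) = 0.000000
Backward induction: V(k, i) = exp(-r*dt) * [p * V(k+1, i) + (1-p) * V(k+1, i+1)]; then take max(V_cont, immediate exercise) for American.
  V(2,0) = exp(-r*dt) * [p*2.302325 + (1-p)*0.458741] = 1.365383; exercise = 1.340643; V(2,0) = max -> 1.365383
  V(2,1) = exp(-r*dt) * [p*0.458741 + (1-p)*0.000000] = 0.225905; exercise = 0.000000; V(2,1) = max -> 0.225905
  V(2,2) = exp(-r*dt) * [p*0.000000 + (1-p)*0.000000] = 0.000000; exercise = 0.000000; V(2,2) = max -> 0.000000
  V(1,0) = exp(-r*dt) * [p*1.365383 + (1-p)*0.225905] = 0.786434; exercise = 0.458741; V(1,0) = max -> 0.786434
  V(1,1) = exp(-r*dt) * [p*0.225905 + (1-p)*0.000000] = 0.111246; exercise = 0.000000; V(1,1) = max -> 0.111246
  V(0,0) = exp(-r*dt) * [p*0.786434 + (1-p)*0.111246] = 0.443443; exercise = 0.000000; V(0,0) = max -> 0.443443

Answer: Price = V(0,0) = 0.4434


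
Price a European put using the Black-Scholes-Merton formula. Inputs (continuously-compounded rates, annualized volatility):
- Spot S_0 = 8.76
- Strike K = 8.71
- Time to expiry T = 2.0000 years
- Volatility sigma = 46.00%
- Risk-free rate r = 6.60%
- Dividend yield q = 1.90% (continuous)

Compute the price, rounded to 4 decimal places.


Answer: Price = 1.6716

Derivation:
d1 = (ln(S/K) + (r - q + 0.5*sigma^2) * T) / (sigma * sqrt(T)) = 0.47856390
d2 = d1 - sigma * sqrt(T) = -0.17197434
exp(-rT) = 0.87634100; exp(-qT) = 0.96271294
P = K * exp(-rT) * N(-d2) - S_0 * exp(-qT) * N(-d1)
N(-d1) = 0.31612445; N(-d2) = 0.56827115
P = 8.7100 * 0.87634100 * 0.56827115 - 8.7600 * 0.96271294 * 0.31612445 = 1.6716


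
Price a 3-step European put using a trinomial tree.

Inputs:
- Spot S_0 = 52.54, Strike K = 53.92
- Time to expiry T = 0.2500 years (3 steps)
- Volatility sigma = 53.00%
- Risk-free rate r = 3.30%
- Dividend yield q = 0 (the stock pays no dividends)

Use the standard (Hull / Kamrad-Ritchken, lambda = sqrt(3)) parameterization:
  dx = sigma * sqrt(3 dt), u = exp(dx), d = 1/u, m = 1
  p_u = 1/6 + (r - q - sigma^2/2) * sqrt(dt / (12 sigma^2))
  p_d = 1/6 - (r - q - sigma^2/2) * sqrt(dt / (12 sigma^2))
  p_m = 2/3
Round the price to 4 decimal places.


dt = T/N = 0.083333; dx = sigma*sqrt(3*dt) = 0.265000
u = exp(dx) = 1.303431; d = 1/u = 0.767206
p_u = 0.149772, p_m = 0.666667, p_d = 0.183561
Discount per step: exp(-r*dt) = 0.997254
Stock lattice S(k, j) with j the centered position index:
  k=0: S(0,+0) = 52.5400
  k=1: S(1,-1) = 40.3090; S(1,+0) = 52.5400; S(1,+1) = 68.4823
  k=2: S(2,-2) = 30.9253; S(2,-1) = 40.3090; S(2,+0) = 52.5400; S(2,+1) = 68.4823; S(2,+2) = 89.2619
  k=3: S(3,-3) = 23.7261; S(3,-2) = 30.9253; S(3,-1) = 40.3090; S(3,+0) = 52.5400; S(3,+1) = 68.4823; S(3,+2) = 89.2619; S(3,+3) = 116.3467
Terminal payoffs V(N, j) = max(K - S_T, 0):
  V(3,-3) = 30.193922; V(3,-2) = 22.994695; V(3,-1) = 13.610999; V(3,+0) = 1.380000; V(3,+1) = 0.000000; V(3,+2) = 0.000000; V(3,+3) = 0.000000
Backward induction: V(k, j) = exp(-r*dt) * [p_u * V(k+1, j+1) + p_m * V(k+1, j) + p_d * V(k+1, j-1)]
  V(2,-2) = exp(-r*dt) * [p_u*13.610999 + p_m*22.994695 + p_d*30.193922] = 22.847861
  V(2,-1) = exp(-r*dt) * [p_u*1.380000 + p_m*13.610999 + p_d*22.994695] = 13.464543
  V(2,+0) = exp(-r*dt) * [p_u*0.000000 + p_m*1.380000 + p_d*13.610999] = 3.409065
  V(2,+1) = exp(-r*dt) * [p_u*0.000000 + p_m*0.000000 + p_d*1.380000] = 0.252619
  V(2,+2) = exp(-r*dt) * [p_u*0.000000 + p_m*0.000000 + p_d*0.000000] = 0.000000
  V(1,-1) = exp(-r*dt) * [p_u*3.409065 + p_m*13.464543 + p_d*22.847861] = 13.643357
  V(1,+0) = exp(-r*dt) * [p_u*0.252619 + p_m*3.409065 + p_d*13.464543] = 4.768982
  V(1,+1) = exp(-r*dt) * [p_u*0.000000 + p_m*0.252619 + p_d*3.409065] = 0.792004
  V(0,+0) = exp(-r*dt) * [p_u*0.792004 + p_m*4.768982 + p_d*13.643357] = 5.786400

Answer: Price = V(0,0) = 5.7864


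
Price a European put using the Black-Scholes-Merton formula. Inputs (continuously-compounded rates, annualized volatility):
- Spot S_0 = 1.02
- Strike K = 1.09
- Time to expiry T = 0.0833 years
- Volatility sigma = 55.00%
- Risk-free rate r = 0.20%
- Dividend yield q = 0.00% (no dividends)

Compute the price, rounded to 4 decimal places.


Answer: Price = 0.1074

Derivation:
d1 = (ln(S/K) + (r - q + 0.5*sigma^2) * T) / (sigma * sqrt(T)) = -0.33771885
d2 = d1 - sigma * sqrt(T) = -0.49645842
exp(-rT) = 0.99983341; exp(-qT) = 1.00000000
P = K * exp(-rT) * N(-d2) - S_0 * exp(-qT) * N(-d1)
N(-d1) = 0.63221247; N(-d2) = 0.69021449
P = 1.0900 * 0.99983341 * 0.69021449 - 1.0200 * 1.00000000 * 0.63221247 = 0.1074


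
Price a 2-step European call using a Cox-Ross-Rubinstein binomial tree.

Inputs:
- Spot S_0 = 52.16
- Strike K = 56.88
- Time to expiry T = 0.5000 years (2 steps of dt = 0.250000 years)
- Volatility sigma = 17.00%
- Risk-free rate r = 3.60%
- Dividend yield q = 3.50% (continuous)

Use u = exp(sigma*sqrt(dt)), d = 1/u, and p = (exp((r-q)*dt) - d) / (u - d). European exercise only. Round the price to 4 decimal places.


dt = T/N = 0.250000
u = exp(sigma*sqrt(dt)) = 1.088717; d = 1/u = 0.918512
p = (exp((r-q)*dt) - d) / (u - d) = 0.480232
Discount per step: exp(-r*dt) = 0.991040
Stock lattice S(k, i) with i counting down-moves:
  k=0: S(0,0) = 52.1600
  k=1: S(1,0) = 56.7875; S(1,1) = 47.9096
  k=2: S(2,0) = 61.8255; S(2,1) = 52.1600; S(2,2) = 44.0056
Terminal payoffs V(N, i) = max(S_T - K, 0):
  V(2,0) = 4.945501; V(2,1) = 0.000000; V(2,2) = 0.000000
Backward induction: V(k, i) = exp(-r*dt) * [p * V(k+1, i) + (1-p) * V(k+1, i+1)].
  V(1,0) = exp(-r*dt) * [p*4.945501 + (1-p)*0.000000] = 2.353708
  V(1,1) = exp(-r*dt) * [p*0.000000 + (1-p)*0.000000] = 0.000000
  V(0,0) = exp(-r*dt) * [p*2.353708 + (1-p)*0.000000] = 1.120198

Answer: Price = V(0,0) = 1.1202


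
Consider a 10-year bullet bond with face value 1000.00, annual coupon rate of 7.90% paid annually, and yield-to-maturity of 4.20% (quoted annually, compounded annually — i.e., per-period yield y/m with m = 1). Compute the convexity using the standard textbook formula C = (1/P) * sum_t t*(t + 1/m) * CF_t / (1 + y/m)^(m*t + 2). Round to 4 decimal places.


Answer: Convexity = 69.7709

Derivation:
Coupon per period c = face * coupon_rate / m = 79.000000
Periods per year m = 1; per-period yield y/m = 0.042000
Number of cashflows N = 10
Cashflows (t years, CF_t, discount factor 1/(1+y/m)^(m*t), PV):
  t = 1.0000: CF_t = 79.000000, DF = 0.959693, PV = 75.815739
  t = 2.0000: CF_t = 79.000000, DF = 0.921010, PV = 72.759826
  t = 3.0000: CF_t = 79.000000, DF = 0.883887, PV = 69.827089
  t = 4.0000: CF_t = 79.000000, DF = 0.848260, PV = 67.012561
  t = 5.0000: CF_t = 79.000000, DF = 0.814069, PV = 64.311479
  t = 6.0000: CF_t = 79.000000, DF = 0.781257, PV = 61.719270
  t = 7.0000: CF_t = 79.000000, DF = 0.749766, PV = 59.231545
  t = 8.0000: CF_t = 79.000000, DF = 0.719545, PV = 56.844093
  t = 9.0000: CF_t = 79.000000, DF = 0.690543, PV = 54.552872
  t = 10.0000: CF_t = 1079.000000, DF = 0.662709, PV = 715.062915
Price P = sum_t PV_t = 1297.137388
Convexity numerator sum_t t*(t + 1/m) * CF_t / (1+y/m)^(m*t + 2):
  t = 1.0000: term = 139.654177
  t = 2.0000: term = 402.075366
  t = 3.0000: term = 771.737746
  t = 4.0000: term = 1234.385391
  t = 5.0000: term = 1776.946340
  t = 6.0000: term = 2387.451897
  t = 7.0000: term = 3054.960840
  t = 8.0000: term = 3769.488286
  t = 9.0000: term = 4521.938923
  t = 10.0000: term = 72443.846599
Convexity = (1/P) * sum = 90502.485566 / 1297.137388 = 69.770933


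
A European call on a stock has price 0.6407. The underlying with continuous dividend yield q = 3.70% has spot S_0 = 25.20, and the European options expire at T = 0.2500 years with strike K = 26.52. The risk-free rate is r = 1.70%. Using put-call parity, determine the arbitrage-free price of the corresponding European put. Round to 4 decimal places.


Answer: Put price = 2.0803

Derivation:
Put-call parity: C - P = S_0 * exp(-qT) - K * exp(-rT).
S_0 * exp(-qT) = 25.2000 * 0.99079265 = 24.96797477
K * exp(-rT) = 26.5200 * 0.99575902 = 26.40752917
P = C - S*exp(-qT) + K*exp(-rT)
P = 0.6407 - 24.96797477 + 26.40752917 = 2.0803


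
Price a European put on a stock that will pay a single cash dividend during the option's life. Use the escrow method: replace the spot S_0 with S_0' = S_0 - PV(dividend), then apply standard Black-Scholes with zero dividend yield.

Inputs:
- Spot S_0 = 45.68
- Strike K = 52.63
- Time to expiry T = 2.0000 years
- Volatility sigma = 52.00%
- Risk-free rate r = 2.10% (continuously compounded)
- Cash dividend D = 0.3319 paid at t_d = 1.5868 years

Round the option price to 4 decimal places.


PV(D) = D * exp(-r * t_d) = 0.3319 * 0.96722629 = 0.32102241
S_0' = S_0 - PV(D) = 45.6800 - 0.32102241 = 45.35897759
d1 = (ln(S_0'/K) + (r + sigma^2/2)*T) / (sigma*sqrt(T)) = 0.22263233
d2 = d1 - sigma*sqrt(T) = -0.51275873
exp(-rT) = 0.95886978
N(-d1) = 0.41191084; N(-d2) = 0.69593995
P = K * exp(-rT) * N(-d2) - S_0' * N(-d1) = 52.6300 * 0.95886978 * 0.69593995 - 45.35897759 * 0.41191084 = 16.4370

Answer: Price = 16.4370


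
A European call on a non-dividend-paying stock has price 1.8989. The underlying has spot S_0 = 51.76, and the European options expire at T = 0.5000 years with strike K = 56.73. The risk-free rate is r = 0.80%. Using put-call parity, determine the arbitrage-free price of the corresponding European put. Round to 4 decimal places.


Answer: Put price = 6.6424

Derivation:
Put-call parity: C - P = S_0 * exp(-qT) - K * exp(-rT).
S_0 * exp(-qT) = 51.7600 * 1.00000000 = 51.76000000
K * exp(-rT) = 56.7300 * 0.99600799 = 56.50353324
P = C - S*exp(-qT) + K*exp(-rT)
P = 1.8989 - 51.76000000 + 56.50353324 = 6.6424


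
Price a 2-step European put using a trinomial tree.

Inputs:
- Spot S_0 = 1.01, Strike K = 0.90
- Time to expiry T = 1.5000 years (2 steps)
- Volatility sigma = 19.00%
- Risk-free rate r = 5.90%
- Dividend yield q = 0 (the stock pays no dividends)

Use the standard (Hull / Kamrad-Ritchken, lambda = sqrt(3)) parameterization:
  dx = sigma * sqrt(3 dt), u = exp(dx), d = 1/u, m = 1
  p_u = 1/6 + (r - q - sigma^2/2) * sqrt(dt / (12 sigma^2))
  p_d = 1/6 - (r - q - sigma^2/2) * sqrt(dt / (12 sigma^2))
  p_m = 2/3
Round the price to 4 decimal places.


dt = T/N = 0.750000; dx = sigma*sqrt(3*dt) = 0.285000
u = exp(dx) = 1.329762; d = 1/u = 0.752014
p_u = 0.220548, p_m = 0.666667, p_d = 0.112785
Discount per step: exp(-r*dt) = 0.956715
Stock lattice S(k, j) with j the centered position index:
  k=0: S(0,+0) = 1.0100
  k=1: S(1,-1) = 0.7595; S(1,+0) = 1.0100; S(1,+1) = 1.3431
  k=2: S(2,-2) = 0.5712; S(2,-1) = 0.7595; S(2,+0) = 1.0100; S(2,+1) = 1.3431; S(2,+2) = 1.7859
Terminal payoffs V(N, j) = max(K - S_T, 0):
  V(2,-2) = 0.328819; V(2,-1) = 0.140466; V(2,+0) = 0.000000; V(2,+1) = 0.000000; V(2,+2) = 0.000000
Backward induction: V(k, j) = exp(-r*dt) * [p_u * V(k+1, j+1) + p_m * V(k+1, j) + p_d * V(k+1, j-1)]
  V(1,-1) = exp(-r*dt) * [p_u*0.000000 + p_m*0.140466 + p_d*0.328819] = 0.125071
  V(1,+0) = exp(-r*dt) * [p_u*0.000000 + p_m*0.000000 + p_d*0.140466] = 0.015157
  V(1,+1) = exp(-r*dt) * [p_u*0.000000 + p_m*0.000000 + p_d*0.000000] = 0.000000
  V(0,+0) = exp(-r*dt) * [p_u*0.000000 + p_m*0.015157 + p_d*0.125071] = 0.023163

Answer: Price = V(0,0) = 0.0232


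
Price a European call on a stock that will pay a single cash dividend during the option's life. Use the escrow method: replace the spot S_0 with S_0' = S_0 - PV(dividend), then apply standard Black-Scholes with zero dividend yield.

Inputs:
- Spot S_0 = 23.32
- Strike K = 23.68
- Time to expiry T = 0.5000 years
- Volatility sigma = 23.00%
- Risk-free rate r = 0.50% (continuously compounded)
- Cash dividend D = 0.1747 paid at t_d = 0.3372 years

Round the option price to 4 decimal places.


PV(D) = D * exp(-r * t_d) = 0.1747 * 0.99831542 = 0.17440570
S_0' = S_0 - PV(D) = 23.3200 - 0.17440570 = 23.14559430
d1 = (ln(S_0'/K) + (r + sigma^2/2)*T) / (sigma*sqrt(T)) = -0.04366451
d2 = d1 - sigma*sqrt(T) = -0.20629907
exp(-rT) = 0.99750312
N(d1) = 0.48258591; N(d2) = 0.41827865
C = S_0' * N(d1) - K * exp(-rT) * N(d2) = 23.14559430 * 0.48258591 - 23.6800 * 0.99750312 * 0.41827865 = 1.2896

Answer: Price = 1.2896


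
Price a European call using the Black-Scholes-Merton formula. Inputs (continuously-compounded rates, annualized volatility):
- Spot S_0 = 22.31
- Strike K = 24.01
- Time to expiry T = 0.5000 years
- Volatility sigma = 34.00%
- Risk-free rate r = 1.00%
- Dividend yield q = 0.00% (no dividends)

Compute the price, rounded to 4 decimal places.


Answer: Price = 1.5086

Derivation:
d1 = (ln(S/K) + (r - q + 0.5*sigma^2) * T) / (sigma * sqrt(T)) = -0.16444559
d2 = d1 - sigma * sqrt(T) = -0.40486190
exp(-rT) = 0.99501248; exp(-qT) = 1.00000000
C = S_0 * exp(-qT) * N(d1) - K * exp(-rT) * N(d2)
N(d1) = 0.43469019; N(d2) = 0.34278951
C = 22.3100 * 1.00000000 * 0.43469019 - 24.0100 * 0.99501248 * 0.34278951 = 1.5086


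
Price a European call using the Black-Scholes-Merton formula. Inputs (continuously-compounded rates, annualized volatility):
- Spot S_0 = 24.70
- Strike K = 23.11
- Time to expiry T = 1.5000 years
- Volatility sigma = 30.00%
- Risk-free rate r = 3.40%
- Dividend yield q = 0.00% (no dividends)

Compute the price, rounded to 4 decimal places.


Answer: Price = 4.9405

Derivation:
d1 = (ln(S/K) + (r - q + 0.5*sigma^2) * T) / (sigma * sqrt(T)) = 0.50360916
d2 = d1 - sigma * sqrt(T) = 0.13618569
exp(-rT) = 0.95027867; exp(-qT) = 1.00000000
C = S_0 * exp(-qT) * N(d1) - K * exp(-rT) * N(d2)
N(d1) = 0.69273197; N(d2) = 0.55416276
C = 24.7000 * 1.00000000 * 0.69273197 - 23.1100 * 0.95027867 * 0.55416276 = 4.9405


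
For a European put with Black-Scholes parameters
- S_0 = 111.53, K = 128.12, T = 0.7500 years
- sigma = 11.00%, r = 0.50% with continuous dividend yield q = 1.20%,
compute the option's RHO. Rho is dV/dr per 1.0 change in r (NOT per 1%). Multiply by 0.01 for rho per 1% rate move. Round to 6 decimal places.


d1 = -1.4631757612; d2 = -1.5584385556
phi(d1) = 0.1367801773; exp(-qT) = 0.9910403788; exp(-rT) = 0.9962570225
N(-d2) = 0.9404353386
Rho = -K*T*exp(-rT)*N(-d2) = -128.1200 * 0.7500 * 0.9962570225 * 0.9404353386 = -90.028192

Answer: Rho = -90.028192


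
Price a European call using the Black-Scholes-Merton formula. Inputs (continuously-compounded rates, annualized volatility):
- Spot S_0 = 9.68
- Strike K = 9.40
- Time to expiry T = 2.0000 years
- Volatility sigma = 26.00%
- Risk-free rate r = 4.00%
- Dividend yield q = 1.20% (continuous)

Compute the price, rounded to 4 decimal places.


Answer: Price = 1.7437

Derivation:
d1 = (ln(S/K) + (r - q + 0.5*sigma^2) * T) / (sigma * sqrt(T)) = 0.41597518
d2 = d1 - sigma * sqrt(T) = 0.04827965
exp(-rT) = 0.92311635; exp(-qT) = 0.97628571
C = S_0 * exp(-qT) * N(d1) - K * exp(-rT) * N(d2)
N(d1) = 0.66128592; N(d2) = 0.51925331
C = 9.6800 * 0.97628571 * 0.66128592 - 9.4000 * 0.92311635 * 0.51925331 = 1.7437


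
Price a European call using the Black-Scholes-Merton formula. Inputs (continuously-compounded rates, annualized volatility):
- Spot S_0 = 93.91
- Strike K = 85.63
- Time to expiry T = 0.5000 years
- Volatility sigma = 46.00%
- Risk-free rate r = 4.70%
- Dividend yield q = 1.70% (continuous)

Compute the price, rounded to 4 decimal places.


Answer: Price = 16.7645

Derivation:
d1 = (ln(S/K) + (r - q + 0.5*sigma^2) * T) / (sigma * sqrt(T)) = 0.49251890
d2 = d1 - sigma * sqrt(T) = 0.16724978
exp(-rT) = 0.97677397; exp(-qT) = 0.99153602
C = S_0 * exp(-qT) * N(d1) - K * exp(-rT) * N(d2)
N(d1) = 0.68882372; N(d2) = 0.56641324
C = 93.9100 * 0.99153602 * 0.68882372 - 85.6300 * 0.97677397 * 0.56641324 = 16.7645


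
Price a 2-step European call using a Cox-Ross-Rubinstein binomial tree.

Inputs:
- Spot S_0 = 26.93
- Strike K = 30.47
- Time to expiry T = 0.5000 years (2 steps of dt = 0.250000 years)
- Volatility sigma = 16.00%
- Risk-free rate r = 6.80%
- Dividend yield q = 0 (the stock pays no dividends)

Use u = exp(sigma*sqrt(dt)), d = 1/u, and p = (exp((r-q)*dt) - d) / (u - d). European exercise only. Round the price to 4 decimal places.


Answer: Price = V(0,0) = 0.3773

Derivation:
dt = T/N = 0.250000
u = exp(sigma*sqrt(dt)) = 1.083287; d = 1/u = 0.923116
p = (exp((r-q)*dt) - d) / (u - d) = 0.587055
Discount per step: exp(-r*dt) = 0.983144
Stock lattice S(k, i) with i counting down-moves:
  k=0: S(0,0) = 26.9300
  k=1: S(1,0) = 29.1729; S(1,1) = 24.8595
  k=2: S(2,0) = 31.6026; S(2,1) = 26.9300; S(2,2) = 22.9482
Terminal payoffs V(N, i) = max(S_T - K, 0):
  V(2,0) = 1.132648; V(2,1) = 0.000000; V(2,2) = 0.000000
Backward induction: V(k, i) = exp(-r*dt) * [p * V(k+1, i) + (1-p) * V(k+1, i+1)].
  V(1,0) = exp(-r*dt) * [p*1.132648 + (1-p)*0.000000] = 0.653718
  V(1,1) = exp(-r*dt) * [p*0.000000 + (1-p)*0.000000] = 0.000000
  V(0,0) = exp(-r*dt) * [p*0.653718 + (1-p)*0.000000] = 0.377299


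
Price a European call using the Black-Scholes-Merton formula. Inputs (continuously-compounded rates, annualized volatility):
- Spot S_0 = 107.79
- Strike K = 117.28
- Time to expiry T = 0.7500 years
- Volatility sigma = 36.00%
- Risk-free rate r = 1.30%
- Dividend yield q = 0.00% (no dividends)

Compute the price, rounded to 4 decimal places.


Answer: Price = 10.0859

Derivation:
d1 = (ln(S/K) + (r - q + 0.5*sigma^2) * T) / (sigma * sqrt(T)) = -0.08348917
d2 = d1 - sigma * sqrt(T) = -0.39525832
exp(-rT) = 0.99029738; exp(-qT) = 1.00000000
C = S_0 * exp(-qT) * N(d1) - K * exp(-rT) * N(d2)
N(d1) = 0.46673129; N(d2) = 0.34632613
C = 107.7900 * 1.00000000 * 0.46673129 - 117.2800 * 0.99029738 * 0.34632613 = 10.0859


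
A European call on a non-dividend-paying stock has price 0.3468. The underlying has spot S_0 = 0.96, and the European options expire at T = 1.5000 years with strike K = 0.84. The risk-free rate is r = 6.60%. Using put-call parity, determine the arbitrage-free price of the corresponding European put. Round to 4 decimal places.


Answer: Put price = 0.1476

Derivation:
Put-call parity: C - P = S_0 * exp(-qT) - K * exp(-rT).
S_0 * exp(-qT) = 0.9600 * 1.00000000 = 0.96000000
K * exp(-rT) = 0.8400 * 0.90574271 = 0.76082387
P = C - S*exp(-qT) + K*exp(-rT)
P = 0.3468 - 0.96000000 + 0.76082387 = 0.1476


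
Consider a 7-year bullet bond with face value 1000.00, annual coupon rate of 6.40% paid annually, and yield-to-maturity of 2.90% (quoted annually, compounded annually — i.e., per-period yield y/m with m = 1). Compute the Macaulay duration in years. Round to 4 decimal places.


Coupon per period c = face * coupon_rate / m = 64.000000
Periods per year m = 1; per-period yield y/m = 0.029000
Number of cashflows N = 7
Cashflows (t years, CF_t, discount factor 1/(1+y/m)^(m*t), PV):
  t = 1.0000: CF_t = 64.000000, DF = 0.971817, PV = 62.196307
  t = 2.0000: CF_t = 64.000000, DF = 0.944429, PV = 60.443447
  t = 3.0000: CF_t = 64.000000, DF = 0.917812, PV = 58.739987
  t = 4.0000: CF_t = 64.000000, DF = 0.891946, PV = 57.084536
  t = 5.0000: CF_t = 64.000000, DF = 0.866808, PV = 55.475740
  t = 6.0000: CF_t = 64.000000, DF = 0.842379, PV = 53.912283
  t = 7.0000: CF_t = 1064.000000, DF = 0.818639, PV = 871.031788
Price P = sum_t PV_t = 1218.884088
Macaulay numerator sum_t t * PV_t:
  t * PV_t at t = 1.0000: 62.196307
  t * PV_t at t = 2.0000: 120.886894
  t * PV_t at t = 3.0000: 176.219962
  t * PV_t at t = 4.0000: 228.338144
  t * PV_t at t = 5.0000: 277.378698
  t * PV_t at t = 6.0000: 323.473700
  t * PV_t at t = 7.0000: 6097.222515
Macaulay duration D = (sum_t t * PV_t) / P = 7285.716219 / 1218.884088 = 5.977366

Answer: Macaulay duration = 5.9774 years


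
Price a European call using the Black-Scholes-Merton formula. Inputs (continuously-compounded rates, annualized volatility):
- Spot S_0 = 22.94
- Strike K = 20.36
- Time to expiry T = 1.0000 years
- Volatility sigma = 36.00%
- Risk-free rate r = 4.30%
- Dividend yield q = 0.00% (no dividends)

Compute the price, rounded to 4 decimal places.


Answer: Price = 5.0488

Derivation:
d1 = (ln(S/K) + (r - q + 0.5*sigma^2) * T) / (sigma * sqrt(T)) = 0.63086089
d2 = d1 - sigma * sqrt(T) = 0.27086089
exp(-rT) = 0.95791139; exp(-qT) = 1.00000000
C = S_0 * exp(-qT) * N(d1) - K * exp(-rT) * N(d2)
N(d1) = 0.73593426; N(d2) = 0.60675099
C = 22.9400 * 1.00000000 * 0.73593426 - 20.3600 * 0.95791139 * 0.60675099 = 5.0488


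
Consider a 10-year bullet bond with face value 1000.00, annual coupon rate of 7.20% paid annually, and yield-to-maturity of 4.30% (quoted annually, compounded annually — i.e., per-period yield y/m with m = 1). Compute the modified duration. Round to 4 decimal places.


Coupon per period c = face * coupon_rate / m = 72.000000
Periods per year m = 1; per-period yield y/m = 0.043000
Number of cashflows N = 10
Cashflows (t years, CF_t, discount factor 1/(1+y/m)^(m*t), PV):
  t = 1.0000: CF_t = 72.000000, DF = 0.958773, PV = 69.031640
  t = 2.0000: CF_t = 72.000000, DF = 0.919245, PV = 66.185656
  t = 3.0000: CF_t = 72.000000, DF = 0.881347, PV = 63.457005
  t = 4.0000: CF_t = 72.000000, DF = 0.845012, PV = 60.840849
  t = 5.0000: CF_t = 72.000000, DF = 0.810174, PV = 58.332549
  t = 6.0000: CF_t = 72.000000, DF = 0.776773, PV = 55.927660
  t = 7.0000: CF_t = 72.000000, DF = 0.744749, PV = 53.621917
  t = 8.0000: CF_t = 72.000000, DF = 0.714045, PV = 51.411234
  t = 9.0000: CF_t = 72.000000, DF = 0.684607, PV = 49.291691
  t = 10.0000: CF_t = 1072.000000, DF = 0.656382, PV = 703.641914
Price P = sum_t PV_t = 1231.742114
First compute Macaulay numerator sum_t t * PV_t:
  t * PV_t at t = 1.0000: 69.031640
  t * PV_t at t = 2.0000: 132.371313
  t * PV_t at t = 3.0000: 190.371015
  t * PV_t at t = 4.0000: 243.363394
  t * PV_t at t = 5.0000: 291.662745
  t * PV_t at t = 6.0000: 335.565958
  t * PV_t at t = 7.0000: 375.353420
  t * PV_t at t = 8.0000: 411.289873
  t * PV_t at t = 9.0000: 443.625222
  t * PV_t at t = 10.0000: 7036.419137
Macaulay duration D = 9529.053716 / 1231.742114 = 7.736241
Modified duration = D / (1 + y/m) = 7.736241 / (1 + 0.043000) = 7.417297

Answer: Modified duration = 7.4173


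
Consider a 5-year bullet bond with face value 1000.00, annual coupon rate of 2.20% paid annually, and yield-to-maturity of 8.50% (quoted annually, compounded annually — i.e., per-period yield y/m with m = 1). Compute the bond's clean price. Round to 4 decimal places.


Answer: Price = 751.7395

Derivation:
Coupon per period c = face * coupon_rate / m = 22.000000
Periods per year m = 1; per-period yield y/m = 0.085000
Number of cashflows N = 5
Cashflows (t years, CF_t, discount factor 1/(1+y/m)^(m*t), PV):
  t = 1.0000: CF_t = 22.000000, DF = 0.921659, PV = 20.276498
  t = 2.0000: CF_t = 22.000000, DF = 0.849455, PV = 18.688016
  t = 3.0000: CF_t = 22.000000, DF = 0.782908, PV = 17.223978
  t = 4.0000: CF_t = 22.000000, DF = 0.721574, PV = 15.874634
  t = 5.0000: CF_t = 1022.000000, DF = 0.665045, PV = 679.676423
Price P = sum_t PV_t = 751.739549


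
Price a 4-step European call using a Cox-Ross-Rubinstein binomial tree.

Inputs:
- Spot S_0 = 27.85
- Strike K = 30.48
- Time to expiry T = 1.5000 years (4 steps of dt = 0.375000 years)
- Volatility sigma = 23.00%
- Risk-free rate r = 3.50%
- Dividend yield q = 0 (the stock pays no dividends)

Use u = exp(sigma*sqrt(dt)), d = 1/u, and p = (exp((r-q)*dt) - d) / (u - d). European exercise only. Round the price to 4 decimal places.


Answer: Price = V(0,0) = 2.7950

Derivation:
dt = T/N = 0.375000
u = exp(sigma*sqrt(dt)) = 1.151247; d = 1/u = 0.868623
p = (exp((r-q)*dt) - d) / (u - d) = 0.511593
Discount per step: exp(-r*dt) = 0.986961
Stock lattice S(k, i) with i counting down-moves:
  k=0: S(0,0) = 27.8500
  k=1: S(1,0) = 32.0622; S(1,1) = 24.1912
  k=2: S(2,0) = 36.9115; S(2,1) = 27.8500; S(2,2) = 21.0130
  k=3: S(3,0) = 42.4943; S(3,1) = 32.0622; S(3,2) = 24.1912; S(3,3) = 18.2524
  k=4: S(4,0) = 48.9214; S(4,1) = 36.9115; S(4,2) = 27.8500; S(4,3) = 21.0130; S(4,4) = 15.8545
Terminal payoffs V(N, i) = max(S_T - K, 0):
  V(4,0) = 18.441433; V(4,1) = 6.431542; V(4,2) = 0.000000; V(4,3) = 0.000000; V(4,4) = 0.000000
Backward induction: V(k, i) = exp(-r*dt) * [p * V(k+1, i) + (1-p) * V(k+1, i+1)].
  V(3,0) = exp(-r*dt) * [p*18.441433 + (1-p)*6.431542] = 12.411736
  V(3,1) = exp(-r*dt) * [p*6.431542 + (1-p)*0.000000] = 3.247426
  V(3,2) = exp(-r*dt) * [p*0.000000 + (1-p)*0.000000] = 0.000000
  V(3,3) = exp(-r*dt) * [p*0.000000 + (1-p)*0.000000] = 0.000000
  V(2,0) = exp(-r*dt) * [p*12.411736 + (1-p)*3.247426] = 7.832342
  V(2,1) = exp(-r*dt) * [p*3.247426 + (1-p)*0.000000] = 1.639696
  V(2,2) = exp(-r*dt) * [p*0.000000 + (1-p)*0.000000] = 0.000000
  V(1,0) = exp(-r*dt) * [p*7.832342 + (1-p)*1.639696] = 4.745118
  V(1,1) = exp(-r*dt) * [p*1.639696 + (1-p)*0.000000] = 0.827919
  V(0,0) = exp(-r*dt) * [p*4.745118 + (1-p)*0.827919] = 2.795003


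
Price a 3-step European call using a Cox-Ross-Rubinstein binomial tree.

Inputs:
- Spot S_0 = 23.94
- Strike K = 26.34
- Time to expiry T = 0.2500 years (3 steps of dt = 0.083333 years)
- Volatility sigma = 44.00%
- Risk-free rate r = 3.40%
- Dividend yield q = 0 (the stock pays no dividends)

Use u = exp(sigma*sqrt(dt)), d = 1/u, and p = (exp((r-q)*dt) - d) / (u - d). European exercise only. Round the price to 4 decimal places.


dt = T/N = 0.083333
u = exp(sigma*sqrt(dt)) = 1.135436; d = 1/u = 0.880719
p = (exp((r-q)*dt) - d) / (u - d) = 0.479428
Discount per step: exp(-r*dt) = 0.997171
Stock lattice S(k, i) with i counting down-moves:
  k=0: S(0,0) = 23.9400
  k=1: S(1,0) = 27.1823; S(1,1) = 21.0844
  k=2: S(2,0) = 30.8638; S(2,1) = 23.9400; S(2,2) = 18.5694
  k=3: S(3,0) = 35.0439; S(3,1) = 27.1823; S(3,2) = 21.0844; S(3,3) = 16.3544
Terminal payoffs V(N, i) = max(S_T - K, 0):
  V(3,0) = 8.703911; V(3,1) = 0.842347; V(3,2) = 0.000000; V(3,3) = 0.000000
Backward induction: V(k, i) = exp(-r*dt) * [p * V(k+1, i) + (1-p) * V(k+1, i+1)].
  V(2,0) = exp(-r*dt) * [p*8.703911 + (1-p)*0.842347] = 4.598350
  V(2,1) = exp(-r*dt) * [p*0.842347 + (1-p)*0.000000] = 0.402702
  V(2,2) = exp(-r*dt) * [p*0.000000 + (1-p)*0.000000] = 0.000000
  V(1,0) = exp(-r*dt) * [p*4.598350 + (1-p)*0.402702] = 2.407381
  V(1,1) = exp(-r*dt) * [p*0.402702 + (1-p)*0.000000] = 0.192520
  V(0,0) = exp(-r*dt) * [p*2.407381 + (1-p)*0.192520] = 1.250836

Answer: Price = V(0,0) = 1.2508


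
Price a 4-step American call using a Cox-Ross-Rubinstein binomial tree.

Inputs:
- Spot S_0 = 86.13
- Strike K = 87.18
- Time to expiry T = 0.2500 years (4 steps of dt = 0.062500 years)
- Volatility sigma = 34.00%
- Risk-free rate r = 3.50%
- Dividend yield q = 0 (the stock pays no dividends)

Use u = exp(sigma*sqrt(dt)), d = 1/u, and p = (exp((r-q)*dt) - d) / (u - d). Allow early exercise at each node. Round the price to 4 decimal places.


dt = T/N = 0.062500
u = exp(sigma*sqrt(dt)) = 1.088717; d = 1/u = 0.918512
p = (exp((r-q)*dt) - d) / (u - d) = 0.491629
Discount per step: exp(-r*dt) = 0.997815
Stock lattice S(k, i) with i counting down-moves:
  k=0: S(0,0) = 86.1300
  k=1: S(1,0) = 93.7712; S(1,1) = 79.1115
  k=2: S(2,0) = 102.0903; S(2,1) = 86.1300; S(2,2) = 72.6649
  k=3: S(3,0) = 111.1475; S(3,1) = 93.7712; S(3,2) = 79.1115; S(3,3) = 66.7436
  k=4: S(4,0) = 121.0081; S(4,1) = 102.0903; S(4,2) = 86.1300; S(4,3) = 72.6649; S(4,4) = 61.3048
Terminal payoffs V(N, i) = max(S_T - K, 0):
  V(4,0) = 33.828136; V(4,1) = 14.910307; V(4,2) = 0.000000; V(4,3) = 0.000000; V(4,4) = 0.000000
Backward induction: V(k, i) = exp(-r*dt) * [p * V(k+1, i) + (1-p) * V(k+1, i+1)]; then take max(V_cont, immediate exercise) for American.
  V(3,0) = exp(-r*dt) * [p*33.828136 + (1-p)*14.910307] = 24.157957; exercise = 23.967459; V(3,0) = max -> 24.157957
  V(3,1) = exp(-r*dt) * [p*14.910307 + (1-p)*0.000000] = 7.314322; exercise = 6.591201; V(3,1) = max -> 7.314322
  V(3,2) = exp(-r*dt) * [p*0.000000 + (1-p)*0.000000] = 0.000000; exercise = 0.000000; V(3,2) = max -> 0.000000
  V(3,3) = exp(-r*dt) * [p*0.000000 + (1-p)*0.000000] = 0.000000; exercise = 0.000000; V(3,3) = max -> 0.000000
  V(2,0) = exp(-r*dt) * [p*24.157957 + (1-p)*7.314322] = 15.561065; exercise = 14.910307; V(2,0) = max -> 15.561065
  V(2,1) = exp(-r*dt) * [p*7.314322 + (1-p)*0.000000] = 3.588075; exercise = 0.000000; V(2,1) = max -> 3.588075
  V(2,2) = exp(-r*dt) * [p*0.000000 + (1-p)*0.000000] = 0.000000; exercise = 0.000000; V(2,2) = max -> 0.000000
  V(1,0) = exp(-r*dt) * [p*15.561065 + (1-p)*3.588075] = 9.453642; exercise = 6.591201; V(1,0) = max -> 9.453642
  V(1,1) = exp(-r*dt) * [p*3.588075 + (1-p)*0.000000] = 1.760147; exercise = 0.000000; V(1,1) = max -> 1.760147
  V(0,0) = exp(-r*dt) * [p*9.453642 + (1-p)*1.760147] = 5.530382; exercise = 0.000000; V(0,0) = max -> 5.530382

Answer: Price = V(0,0) = 5.5304


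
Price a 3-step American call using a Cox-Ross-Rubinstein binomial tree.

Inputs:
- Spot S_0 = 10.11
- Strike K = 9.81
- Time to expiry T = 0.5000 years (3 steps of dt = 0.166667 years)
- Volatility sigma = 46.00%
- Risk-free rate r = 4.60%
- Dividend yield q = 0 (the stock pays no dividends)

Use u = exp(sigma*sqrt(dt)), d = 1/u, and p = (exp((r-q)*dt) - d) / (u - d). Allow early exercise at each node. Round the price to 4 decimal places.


dt = T/N = 0.166667
u = exp(sigma*sqrt(dt)) = 1.206585; d = 1/u = 0.828785
p = (exp((r-q)*dt) - d) / (u - d) = 0.473560
Discount per step: exp(-r*dt) = 0.992363
Stock lattice S(k, i) with i counting down-moves:
  k=0: S(0,0) = 10.1100
  k=1: S(1,0) = 12.1986; S(1,1) = 8.3790
  k=2: S(2,0) = 14.7186; S(2,1) = 10.1100; S(2,2) = 6.9444
  k=3: S(3,0) = 17.7593; S(3,1) = 12.1986; S(3,2) = 8.3790; S(3,3) = 5.7554
Terminal payoffs V(N, i) = max(S_T - K, 0):
  V(3,0) = 7.949271; V(3,1) = 2.388576; V(3,2) = 0.000000; V(3,3) = 0.000000
Backward induction: V(k, i) = exp(-r*dt) * [p * V(k+1, i) + (1-p) * V(k+1, i+1)]; then take max(V_cont, immediate exercise) for American.
  V(2,0) = exp(-r*dt) * [p*7.949271 + (1-p)*2.388576] = 4.983544; exercise = 4.908621; V(2,0) = max -> 4.983544
  V(2,1) = exp(-r*dt) * [p*2.388576 + (1-p)*0.000000] = 1.122495; exercise = 0.300000; V(2,1) = max -> 1.122495
  V(2,2) = exp(-r*dt) * [p*0.000000 + (1-p)*0.000000] = 0.000000; exercise = 0.000000; V(2,2) = max -> 0.000000
  V(1,0) = exp(-r*dt) * [p*4.983544 + (1-p)*1.122495] = 2.928395; exercise = 2.388576; V(1,0) = max -> 2.928395
  V(1,1) = exp(-r*dt) * [p*1.122495 + (1-p)*0.000000] = 0.527509; exercise = 0.000000; V(1,1) = max -> 0.527509
  V(0,0) = exp(-r*dt) * [p*2.928395 + (1-p)*0.527509] = 1.651760; exercise = 0.300000; V(0,0) = max -> 1.651760

Answer: Price = V(0,0) = 1.6518
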